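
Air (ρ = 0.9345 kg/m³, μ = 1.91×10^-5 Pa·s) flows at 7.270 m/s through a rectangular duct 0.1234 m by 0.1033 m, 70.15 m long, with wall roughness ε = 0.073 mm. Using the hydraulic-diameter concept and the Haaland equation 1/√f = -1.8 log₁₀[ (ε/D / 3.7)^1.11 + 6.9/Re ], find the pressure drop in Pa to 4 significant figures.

ΔP ≈ 363.0 Pa

Hydraulic diameter D_h = 4A/P = 4·(0.1234·0.1033)/(2·(0.1234+0.1033)) = 0.05099/0.4534 = 0.1125 m.
Re = ρVD_h/μ = 0.9345·7.27·0.1125/1.91e-05 = 4e+04.
ε/D_h = 7.3e-05/0.1125 = 0.000649; Haaland gives 1/√f = -1.8 log₁₀[6.78e-05+0.000172] = 6.515, so f = 0.02356.
ΔP = f(L/D_h)(ρV²/2) = 0.02356·70.15/0.1125·24.7 = 363 Pa.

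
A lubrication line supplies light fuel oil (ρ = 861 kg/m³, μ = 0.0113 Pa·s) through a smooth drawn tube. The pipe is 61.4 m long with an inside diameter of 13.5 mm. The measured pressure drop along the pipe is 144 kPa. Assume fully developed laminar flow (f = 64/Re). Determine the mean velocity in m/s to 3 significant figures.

For laminar flow, f = 64/Re with Re = ρVD/μ, so Darcy-Weisbach reduces to ΔP = 32μLV/D². Solving for V: V = ΔP·D²/(32μL) = 1.44e+05·(0.0135)²/(32·0.0113·61.4) = 1.182 m/s.
Check: Re = ρVD/μ = 861·1.182·0.0135/0.0113 = 1216 < 2300, so the laminar assumption holds.

V ≈ 1.18 m/s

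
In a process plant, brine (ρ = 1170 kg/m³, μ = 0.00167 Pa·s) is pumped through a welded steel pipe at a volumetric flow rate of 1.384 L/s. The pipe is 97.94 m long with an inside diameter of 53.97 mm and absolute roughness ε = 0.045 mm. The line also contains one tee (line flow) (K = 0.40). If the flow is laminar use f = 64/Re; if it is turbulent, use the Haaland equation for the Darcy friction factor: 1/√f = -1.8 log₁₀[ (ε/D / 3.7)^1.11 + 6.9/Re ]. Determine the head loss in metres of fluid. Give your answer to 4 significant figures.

h_f ≈ 0.9072 m

Q = 1.384 L/s = 1.384/1000 = 0.001384 m³/s.
Cross-sectional area A = πD²/4 = π(0.05397)²/4 = 0.002288 m²; mean velocity V = Q/A = 0.001384/0.002288 = 0.605 m/s.
Reynolds number Re = ρVD/μ = 1170 · 0.605 · 0.05397 / 0.00167 = 2.288e+04.
Re > 4000 → turbulent. Relative roughness ε/D = 4.5e-05/0.05397 = 0.000834. Haaland: 1/√f = -1.8 log₁₀[(0.000834/3.7)^1.11 + 6.9/2.288e+04] = -1.8 log₁₀[8.95e-05 + 0.000302] = 6.134, so f = 0.02658.
Total minor-loss coefficient ΣK = 1·0.4 = 0.4.
ΔP = [f·L/D + ΣK]·(ρV²/2) = [0.02658·97.94/0.05397 + 0.4]·(1170·0.605²/2) = [48.23 + 0.4]·214.1 = 1.041e+04 Pa.
Head loss h_f = ΔP/(ρg) = 1.041e+04/(1170·9.81) = 0.9072 m.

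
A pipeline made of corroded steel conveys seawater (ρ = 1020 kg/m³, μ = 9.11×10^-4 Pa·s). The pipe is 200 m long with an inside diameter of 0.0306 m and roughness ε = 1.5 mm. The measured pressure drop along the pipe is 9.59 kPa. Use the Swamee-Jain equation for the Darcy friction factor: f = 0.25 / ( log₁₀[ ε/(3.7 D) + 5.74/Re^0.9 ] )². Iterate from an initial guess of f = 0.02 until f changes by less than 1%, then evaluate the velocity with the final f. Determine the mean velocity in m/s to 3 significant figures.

V ≈ 0.195 m/s

Rearranging Darcy-Weisbach: V = √(2·ΔP·D/(f·L·ρ)). With ε/D = 0.0015/0.0306 = 0.049, iterate starting from f = 0.02:
  f = 0.02 → V = √(2·9590·0.0306/(0.02·200·1020)) = 0.3793 m/s; Re = ρVD/μ = 1.299e+04; f → 0.07368
  f = 0.07368 → V = 0.1976 m/s; Re = 6770; f → 0.07586
  f = 0.07586 → V = 0.1947 m/s; Re = 6672; f → 0.07592
Converged (Δf/f < 1%). With the final f = 0.07592: V = √(2·9590·0.0306/(0.07592·200·1020)) = 0.1947 m/s.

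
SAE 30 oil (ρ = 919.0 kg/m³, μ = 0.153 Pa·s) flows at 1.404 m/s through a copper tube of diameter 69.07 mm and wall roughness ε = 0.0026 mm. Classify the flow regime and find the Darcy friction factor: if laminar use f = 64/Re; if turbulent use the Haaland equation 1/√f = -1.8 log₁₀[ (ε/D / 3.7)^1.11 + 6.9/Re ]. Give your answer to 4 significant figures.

Re = ρVD/μ = 919·1.404·0.06907/0.153 = 582.5.
Re < 2300 → laminar, so f = 64/Re = 0.1099 (roughness is irrelevant in laminar flow).

f ≈ 0.1099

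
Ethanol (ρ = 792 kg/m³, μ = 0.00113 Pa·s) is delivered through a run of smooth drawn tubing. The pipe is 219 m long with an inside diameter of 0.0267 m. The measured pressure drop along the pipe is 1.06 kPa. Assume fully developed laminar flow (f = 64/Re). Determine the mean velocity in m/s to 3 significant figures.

V ≈ 0.0954 m/s

For laminar flow, f = 64/Re with Re = ρVD/μ, so Darcy-Weisbach reduces to ΔP = 32μLV/D². Solving for V: V = ΔP·D²/(32μL) = 1060·(0.0267)²/(32·0.00113·219) = 0.09542 m/s.
Check: Re = ρVD/μ = 792·0.09542·0.0267/0.00113 = 1786 < 2300, so the laminar assumption holds.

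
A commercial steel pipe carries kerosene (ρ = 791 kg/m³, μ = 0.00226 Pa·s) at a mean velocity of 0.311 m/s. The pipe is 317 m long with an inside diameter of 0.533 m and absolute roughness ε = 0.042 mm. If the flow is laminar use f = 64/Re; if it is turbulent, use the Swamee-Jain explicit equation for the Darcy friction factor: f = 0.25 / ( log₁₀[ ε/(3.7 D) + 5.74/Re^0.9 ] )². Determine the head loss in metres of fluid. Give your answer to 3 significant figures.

Reynolds number Re = ρVD/μ = 791 · 0.311 · 0.533 / 0.00226 = 5.802e+04.
Re > 4000 → turbulent. Relative roughness ε/D = 4.2e-05/0.533 = 7.88e-05. Swamee-Jain: f = 0.25/(log₁₀[7.88e-05/3.7 + 5.74/5.802e+04^0.9])² = 0.25/(log₁₀[2.13e-05 + 0.000296])² = 0.25/(-3.498)² = 0.02043.
Darcy-Weisbach: ΔP = f(L/D)(ρV²/2) = 0.02043·(317/0.533)·(791·0.311²/2) = 0.02043·594.7·38.25 = 464.8 Pa.
Head loss h_f = ΔP/(ρg) = 464.8/(791·9.81) = 0.0599 m.

h_f ≈ 0.0599 m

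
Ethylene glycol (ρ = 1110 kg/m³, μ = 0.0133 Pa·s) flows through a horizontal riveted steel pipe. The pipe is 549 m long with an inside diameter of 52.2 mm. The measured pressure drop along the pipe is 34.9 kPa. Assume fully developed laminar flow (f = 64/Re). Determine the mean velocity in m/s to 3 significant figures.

V ≈ 0.407 m/s

For laminar flow, f = 64/Re with Re = ρVD/μ, so Darcy-Weisbach reduces to ΔP = 32μLV/D². Solving for V: V = ΔP·D²/(32μL) = 3.49e+04·(0.0522)²/(32·0.0133·549) = 0.407 m/s.
Check: Re = ρVD/μ = 1110·0.407·0.0522/0.0133 = 1773 < 2300, so the laminar assumption holds.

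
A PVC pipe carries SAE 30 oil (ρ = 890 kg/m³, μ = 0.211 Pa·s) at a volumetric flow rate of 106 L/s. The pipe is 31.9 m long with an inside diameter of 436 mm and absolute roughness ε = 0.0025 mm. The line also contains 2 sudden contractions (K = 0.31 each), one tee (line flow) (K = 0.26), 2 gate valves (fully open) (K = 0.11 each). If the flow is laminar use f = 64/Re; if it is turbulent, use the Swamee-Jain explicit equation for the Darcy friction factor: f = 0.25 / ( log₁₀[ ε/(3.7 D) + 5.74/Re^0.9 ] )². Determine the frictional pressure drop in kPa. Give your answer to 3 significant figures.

Q = 106 L/s = 106/1000 = 0.106 m³/s.
Cross-sectional area A = πD²/4 = π(0.436)²/4 = 0.1493 m²; mean velocity V = Q/A = 0.106/0.1493 = 0.71 m/s.
Reynolds number Re = ρVD/μ = 890 · 0.71 · 0.436 / 0.211 = 1306.
Re < 2300 → laminar flow, so f = 64/Re = 64/1306 = 0.04902 (the turbulent correlation is not needed).
Total minor-loss coefficient ΣK = 2·0.31 + 1·0.26 + 2·0.11 = 1.1.
ΔP = [f·L/D + ΣK]·(ρV²/2) = [0.04902·31.9/0.436 + 1.1]·(890·0.71²/2) = [3.586 + 1.1]·224.3 = 1051 Pa.
ΔP = 1051 Pa = 1.05 kPa.

ΔP ≈ 1.05 kPa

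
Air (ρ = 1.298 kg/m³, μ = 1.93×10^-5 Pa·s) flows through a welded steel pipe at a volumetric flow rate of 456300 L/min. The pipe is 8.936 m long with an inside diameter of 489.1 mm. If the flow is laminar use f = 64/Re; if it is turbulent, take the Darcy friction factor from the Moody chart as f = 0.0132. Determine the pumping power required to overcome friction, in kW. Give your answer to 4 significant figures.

P ≈ 1.950 kW

Q = 456300 L/min = 456300/60000 = 7.605 m³/s.
Cross-sectional area A = πD²/4 = π(0.4891)²/4 = 0.1879 m²; mean velocity V = Q/A = 7.605/0.1879 = 40.48 m/s.
Reynolds number Re = ρVD/μ = 1.298 · 40.48 · 0.4891 / 1.93e-05 = 1.331e+06.
Re > 4000 → turbulent; use the Moody-chart value f = 0.0132.
Darcy-Weisbach: ΔP = f(L/D)(ρV²/2) = 0.0132·(8.936/0.4891)·(1.298·40.48²/2) = 0.0132·18.27·1063 = 256.4 Pa.
Pumping power P = QΔP = 7.605·256.4 = 1950.3 W = 1.950 kW.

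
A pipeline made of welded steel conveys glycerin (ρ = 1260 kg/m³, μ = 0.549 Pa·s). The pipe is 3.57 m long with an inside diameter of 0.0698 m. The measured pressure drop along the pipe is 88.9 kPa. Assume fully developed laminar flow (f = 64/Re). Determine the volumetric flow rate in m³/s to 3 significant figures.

Q ≈ 0.0264 m³/s

For laminar flow, f = 64/Re with Re = ρVD/μ, so Darcy-Weisbach reduces to ΔP = 32μLV/D². Solving for V: V = ΔP·D²/(32μL) = 8.89e+04·(0.0698)²/(32·0.549·3.57) = 6.906 m/s.
Check: Re = ρVD/μ = 1260·6.906·0.0698/0.549 = 1106 < 2300, so the laminar assumption holds.
Q = V·A = 6.906·(π/4·0.0698²) = 0.02643 m³/s = 0.0264 m³/s.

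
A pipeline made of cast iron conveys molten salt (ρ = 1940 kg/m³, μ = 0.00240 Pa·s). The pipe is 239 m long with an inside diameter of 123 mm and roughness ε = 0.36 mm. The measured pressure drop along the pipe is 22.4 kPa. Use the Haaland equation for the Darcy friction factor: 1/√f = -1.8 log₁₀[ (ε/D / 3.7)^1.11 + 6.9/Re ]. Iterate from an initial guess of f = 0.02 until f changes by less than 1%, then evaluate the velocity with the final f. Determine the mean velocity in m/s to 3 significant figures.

V ≈ 0.654 m/s

Rearranging Darcy-Weisbach: V = √(2·ΔP·D/(f·L·ρ)). With ε/D = 0.00036/0.123 = 0.00293, iterate starting from f = 0.02:
  f = 0.02 → V = √(2·2.24e+04·0.123/(0.02·239·1940)) = 0.7709 m/s; Re = ρVD/μ = 7.664e+04; f → 0.02756
  f = 0.02756 → V = 0.6566 m/s; Re = 6.528e+04; f → 0.02781
Converged (Δf/f < 1%). With the final f = 0.02781: V = √(2·2.24e+04·0.123/(0.02781·239·1940)) = 0.6537 m/s.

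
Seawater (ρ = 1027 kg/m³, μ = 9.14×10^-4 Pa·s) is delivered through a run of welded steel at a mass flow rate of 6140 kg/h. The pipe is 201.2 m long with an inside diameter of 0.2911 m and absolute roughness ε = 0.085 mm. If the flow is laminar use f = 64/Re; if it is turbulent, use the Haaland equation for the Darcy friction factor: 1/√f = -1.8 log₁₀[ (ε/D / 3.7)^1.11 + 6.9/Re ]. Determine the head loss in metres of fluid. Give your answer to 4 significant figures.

h_f ≈ 7.236×10^-4 m

ṁ = 6140 kg/h = 6140/3600 = 1.706 kg/s.
A = πD²/4 = π(0.2911)²/4 = 0.06655 m²; mean velocity V = ṁ/(ρA) = 1.706/(1027 · 0.06655) = 0.02495 m/s.
Reynolds number Re = ρVD/μ = 1027 · 0.02495 · 0.2911 / 0.000914 = 8162.
Re > 4000 → turbulent. Relative roughness ε/D = 8.5e-05/0.2911 = 0.000292. Haaland: 1/√f = -1.8 log₁₀[(0.000292/3.7)^1.11 + 6.9/8162] = -1.8 log₁₀[2.79e-05 + 0.000845] = 5.506, so f = 0.03299.
Darcy-Weisbach: ΔP = f(L/D)(ρV²/2) = 0.03299·(201.2/0.2911)·(1027·0.02495²/2) = 0.03299·691.2·0.3197 = 7.29 Pa.
Head loss h_f = ΔP/(ρg) = 7.29/(1027·9.81) = 7.236×10^-4 m.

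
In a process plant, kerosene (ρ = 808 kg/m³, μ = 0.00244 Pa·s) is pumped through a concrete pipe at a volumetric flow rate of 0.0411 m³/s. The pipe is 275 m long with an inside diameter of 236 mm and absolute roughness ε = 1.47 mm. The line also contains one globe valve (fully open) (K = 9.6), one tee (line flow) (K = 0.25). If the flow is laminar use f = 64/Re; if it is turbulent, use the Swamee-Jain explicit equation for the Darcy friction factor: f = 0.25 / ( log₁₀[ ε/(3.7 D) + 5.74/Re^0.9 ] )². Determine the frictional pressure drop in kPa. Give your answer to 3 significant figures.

ΔP ≈ 17.6 kPa

Cross-sectional area A = πD²/4 = π(0.236)²/4 = 0.04374 m²; mean velocity V = Q/A = 0.0411/0.04374 = 0.9396 m/s.
Reynolds number Re = ρVD/μ = 808 · 0.9396 · 0.236 / 0.00244 = 7.343e+04.
Re > 4000 → turbulent. Relative roughness ε/D = 0.00147/0.236 = 0.00623. Swamee-Jain: f = 0.25/(log₁₀[0.00623/3.7 + 5.74/7.343e+04^0.9])² = 0.25/(log₁₀[0.00168 + 0.00024])² = 0.25/(-2.716)² = 0.03389.
Total minor-loss coefficient ΣK = 1·9.6 + 1·0.25 = 9.85.
ΔP = [f·L/D + ΣK]·(ρV²/2) = [0.03389·275/0.236 + 9.85]·(808·0.9396²/2) = [39.49 + 9.85]·356.6 = 1.76e+04 Pa.
ΔP = 1.76e+04 Pa = 17.6 kPa.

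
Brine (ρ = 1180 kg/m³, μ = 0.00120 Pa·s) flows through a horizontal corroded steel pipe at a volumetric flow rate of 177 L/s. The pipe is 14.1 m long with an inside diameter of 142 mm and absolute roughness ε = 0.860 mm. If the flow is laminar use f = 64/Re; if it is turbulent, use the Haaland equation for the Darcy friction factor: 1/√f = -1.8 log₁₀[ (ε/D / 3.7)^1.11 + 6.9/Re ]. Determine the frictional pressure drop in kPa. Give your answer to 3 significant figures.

ΔP ≈ 237 kPa

Q = 177 L/s = 177/1000 = 0.177 m³/s.
Cross-sectional area A = πD²/4 = π(0.142)²/4 = 0.01584 m²; mean velocity V = Q/A = 0.177/0.01584 = 11.18 m/s.
Reynolds number Re = ρVD/μ = 1180 · 11.18 · 0.142 / 0.0012 = 1.561e+06.
Re > 4000 → turbulent. Relative roughness ε/D = 0.00086/0.142 = 0.00606. Haaland: 1/√f = -1.8 log₁₀[(0.00606/3.7)^1.11 + 6.9/1.561e+06] = -1.8 log₁₀[0.000808 + 4.42e-06] = 5.562, so f = 0.03232.
Darcy-Weisbach: ΔP = f(L/D)(ρV²/2) = 0.03232·(14.1/0.142)·(1180·11.18²/2) = 0.03232·99.3·7.37e+04 = 2.365e+05 Pa.
ΔP = 2.365e+05 Pa = 237 kPa.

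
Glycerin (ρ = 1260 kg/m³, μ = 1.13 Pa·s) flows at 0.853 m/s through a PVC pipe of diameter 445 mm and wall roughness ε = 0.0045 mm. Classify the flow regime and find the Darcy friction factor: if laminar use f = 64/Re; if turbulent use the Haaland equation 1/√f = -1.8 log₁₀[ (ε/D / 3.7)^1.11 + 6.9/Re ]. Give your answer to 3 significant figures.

Re = ρVD/μ = 1260·0.853·0.445/1.13 = 423.3.
Re < 2300 → laminar, so f = 64/Re = 0.1512 (roughness is irrelevant in laminar flow).

f ≈ 0.151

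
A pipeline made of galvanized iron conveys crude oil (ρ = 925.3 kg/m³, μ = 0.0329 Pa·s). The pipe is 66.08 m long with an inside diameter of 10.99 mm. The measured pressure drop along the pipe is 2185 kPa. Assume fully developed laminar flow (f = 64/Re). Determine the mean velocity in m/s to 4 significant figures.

For laminar flow, f = 64/Re with Re = ρVD/μ, so Darcy-Weisbach reduces to ΔP = 32μLV/D². Solving for V: V = ΔP·D²/(32μL) = 2.185e+06·(0.01099)²/(32·0.0329·66.08) = 3.793 m/s.
Check: Re = ρVD/μ = 925.3·3.793·0.01099/0.0329 = 1173 < 2300, so the laminar assumption holds.

V ≈ 3.793 m/s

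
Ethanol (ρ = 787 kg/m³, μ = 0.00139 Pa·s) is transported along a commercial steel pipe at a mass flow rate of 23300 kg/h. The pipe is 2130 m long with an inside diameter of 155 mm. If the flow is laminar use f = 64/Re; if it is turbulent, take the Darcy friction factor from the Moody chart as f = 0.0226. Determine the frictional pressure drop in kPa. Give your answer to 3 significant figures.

ΔP ≈ 23.2 kPa

ṁ = 23300 kg/h = 23300/3600 = 6.472 kg/s.
A = πD²/4 = π(0.155)²/4 = 0.01887 m²; mean velocity V = ṁ/(ρA) = 6.472/(787 · 0.01887) = 0.4358 m/s.
Reynolds number Re = ρVD/μ = 787 · 0.4358 · 0.155 / 0.00139 = 3.825e+04.
Re > 4000 → turbulent; use the Moody-chart value f = 0.0226.
Darcy-Weisbach: ΔP = f(L/D)(ρV²/2) = 0.0226·(2130/0.155)·(787·0.4358²/2) = 0.0226·1.374e+04·74.75 = 2.321e+04 Pa.
ΔP = 2.321e+04 Pa = 23.2 kPa.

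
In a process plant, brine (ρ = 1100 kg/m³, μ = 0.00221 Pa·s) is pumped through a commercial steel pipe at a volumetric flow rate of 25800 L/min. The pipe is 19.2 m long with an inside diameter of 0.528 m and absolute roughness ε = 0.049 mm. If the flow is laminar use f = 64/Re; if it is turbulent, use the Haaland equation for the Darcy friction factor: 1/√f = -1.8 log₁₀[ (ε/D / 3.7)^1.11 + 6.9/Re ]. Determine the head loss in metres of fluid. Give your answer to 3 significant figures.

Q = 25800 L/min = 25800/60000 = 0.43 m³/s.
Cross-sectional area A = πD²/4 = π(0.528)²/4 = 0.219 m²; mean velocity V = Q/A = 0.43/0.219 = 1.964 m/s.
Reynolds number Re = ρVD/μ = 1100 · 1.964 · 0.528 / 0.00221 = 5.161e+05.
Re > 4000 → turbulent. Relative roughness ε/D = 4.9e-05/0.528 = 9.28e-05. Haaland: 1/√f = -1.8 log₁₀[(9.28e-05/3.7)^1.11 + 6.9/5.161e+05] = -1.8 log₁₀[7.82e-06 + 1.34e-05] = 8.413, so f = 0.01413.
Darcy-Weisbach: ΔP = f(L/D)(ρV²/2) = 0.01413·(19.2/0.528)·(1100·1.964²/2) = 0.01413·36.36·2121 = 1090 Pa.
Head loss h_f = ΔP/(ρg) = 1090/(1100·9.81) = 0.101 m.

h_f ≈ 0.101 m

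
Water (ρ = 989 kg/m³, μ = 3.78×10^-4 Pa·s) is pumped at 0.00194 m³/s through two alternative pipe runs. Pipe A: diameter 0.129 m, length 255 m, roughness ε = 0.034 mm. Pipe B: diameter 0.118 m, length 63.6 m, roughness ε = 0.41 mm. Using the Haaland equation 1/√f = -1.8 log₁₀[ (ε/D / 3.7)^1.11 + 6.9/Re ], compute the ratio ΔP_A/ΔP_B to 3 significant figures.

ΔP_A/ΔP_B ≈ 1.89

Pipe A: V = Q/A = 0.00194/0.01307 = 0.1484 m/s; Re = 5.01e+04; ε/D = 0.000264; Haaland → f = 0.0215; ΔP_A = f(L/D)(ρV²/2) = 463.1 Pa.
Pipe B: V = Q/A = 0.00194/0.01094 = 0.1774 m/s; Re = 5.477e+04; ε/D = 0.00347; Haaland → f = 0.02922; ΔP_B = f(L/D)(ρV²/2) = 245.1 Pa.
ΔP_A/ΔP_B = 463.1/245.1 = 1.89.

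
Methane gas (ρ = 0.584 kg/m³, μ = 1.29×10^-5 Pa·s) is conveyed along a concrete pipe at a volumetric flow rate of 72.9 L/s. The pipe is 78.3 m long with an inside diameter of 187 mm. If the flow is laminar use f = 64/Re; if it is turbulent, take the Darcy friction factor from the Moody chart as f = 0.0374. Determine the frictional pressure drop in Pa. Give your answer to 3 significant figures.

Q = 72.9 L/s = 72.9/1000 = 0.0729 m³/s.
Cross-sectional area A = πD²/4 = π(0.187)²/4 = 0.02746 m²; mean velocity V = Q/A = 0.0729/0.02746 = 2.654 m/s.
Reynolds number Re = ρVD/μ = 0.584 · 2.654 · 0.187 / 1.29e-05 = 2.247e+04.
Re > 4000 → turbulent; use the Moody-chart value f = 0.0374.
Darcy-Weisbach: ΔP = f(L/D)(ρV²/2) = 0.0374·(78.3/0.187)·(0.584·2.654²/2) = 0.0374·418.7·2.057 = 32.22 Pa.

ΔP ≈ 32.2 Pa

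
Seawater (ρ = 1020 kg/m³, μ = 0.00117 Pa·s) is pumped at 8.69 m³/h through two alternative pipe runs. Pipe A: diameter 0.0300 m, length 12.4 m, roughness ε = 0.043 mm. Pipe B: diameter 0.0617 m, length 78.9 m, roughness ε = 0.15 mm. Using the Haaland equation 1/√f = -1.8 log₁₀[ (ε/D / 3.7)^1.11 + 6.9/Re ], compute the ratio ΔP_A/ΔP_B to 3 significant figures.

Pipe A: V = Q/A = 0.002414/0.0007069 = 3.415 m/s; Re = 8.931e+04; ε/D = 0.00143; Haaland → f = 0.02357; ΔP_A = f(L/D)(ρV²/2) = 5.794e+04 Pa.
Pipe B: V = Q/A = 0.002414/0.00299 = 0.8073 m/s; Re = 4.343e+04; ε/D = 0.00243; Haaland → f = 0.02759; ΔP_B = f(L/D)(ρV²/2) = 1.173e+04 Pa.
ΔP_A/ΔP_B = 5.794e+04/1.173e+04 = 4.94.

ΔP_A/ΔP_B ≈ 4.94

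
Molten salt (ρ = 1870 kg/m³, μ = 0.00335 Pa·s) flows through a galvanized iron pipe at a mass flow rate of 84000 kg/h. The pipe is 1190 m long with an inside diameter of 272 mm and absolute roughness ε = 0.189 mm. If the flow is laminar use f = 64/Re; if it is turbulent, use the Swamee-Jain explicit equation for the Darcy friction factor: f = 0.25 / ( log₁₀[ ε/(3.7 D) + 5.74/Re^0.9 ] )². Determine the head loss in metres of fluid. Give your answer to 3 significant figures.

ṁ = 84000 kg/h = 84000/3600 = 23.33 kg/s.
A = πD²/4 = π(0.272)²/4 = 0.05811 m²; mean velocity V = ṁ/(ρA) = 23.33/(1870 · 0.05811) = 0.2147 m/s.
Reynolds number Re = ρVD/μ = 1870 · 0.2147 · 0.272 / 0.00335 = 3.26e+04.
Re > 4000 → turbulent. Relative roughness ε/D = 0.000189/0.272 = 0.000695. Swamee-Jain: f = 0.25/(log₁₀[0.000695/3.7 + 5.74/3.26e+04^0.9])² = 0.25/(log₁₀[0.000188 + 0.000498])² = 0.25/(-3.164)² = 0.02497.
Darcy-Weisbach: ΔP = f(L/D)(ρV²/2) = 0.02497·(1190/0.272)·(1870·0.2147²/2) = 0.02497·4375·43.11 = 4711 Pa.
Head loss h_f = ΔP/(ρg) = 4711/(1870·9.81) = 0.257 m.

h_f ≈ 0.257 m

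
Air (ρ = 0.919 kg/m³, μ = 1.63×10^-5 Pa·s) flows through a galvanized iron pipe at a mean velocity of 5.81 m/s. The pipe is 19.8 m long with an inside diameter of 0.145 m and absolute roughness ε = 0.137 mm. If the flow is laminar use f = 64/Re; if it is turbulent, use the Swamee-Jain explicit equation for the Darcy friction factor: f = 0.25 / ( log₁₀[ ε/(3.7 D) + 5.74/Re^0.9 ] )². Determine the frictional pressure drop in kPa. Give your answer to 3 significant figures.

Reynolds number Re = ρVD/μ = 0.919 · 5.81 · 0.145 / 1.63e-05 = 4.75e+04.
Re > 4000 → turbulent. Relative roughness ε/D = 0.000137/0.145 = 0.000945. Swamee-Jain: f = 0.25/(log₁₀[0.000945/3.7 + 5.74/4.75e+04^0.9])² = 0.25/(log₁₀[0.000255 + 0.000355])² = 0.25/(-3.215)² = 0.02419.
Darcy-Weisbach: ΔP = f(L/D)(ρV²/2) = 0.02419·(19.8/0.145)·(0.919·5.81²/2) = 0.02419·136.6·15.51 = 51.24 Pa.
ΔP = 51.24 Pa = 0.0512 kPa.

ΔP ≈ 0.0512 kPa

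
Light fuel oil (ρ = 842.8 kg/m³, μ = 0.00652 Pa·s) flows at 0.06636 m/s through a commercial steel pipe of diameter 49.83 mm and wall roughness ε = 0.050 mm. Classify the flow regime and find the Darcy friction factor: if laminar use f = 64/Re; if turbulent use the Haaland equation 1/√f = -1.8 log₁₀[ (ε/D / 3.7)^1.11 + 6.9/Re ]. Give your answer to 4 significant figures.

f ≈ 0.1497

Re = ρVD/μ = 842.8·0.06636·0.04983/0.00652 = 427.4.
Re < 2300 → laminar, so f = 64/Re = 0.1497 (roughness is irrelevant in laminar flow).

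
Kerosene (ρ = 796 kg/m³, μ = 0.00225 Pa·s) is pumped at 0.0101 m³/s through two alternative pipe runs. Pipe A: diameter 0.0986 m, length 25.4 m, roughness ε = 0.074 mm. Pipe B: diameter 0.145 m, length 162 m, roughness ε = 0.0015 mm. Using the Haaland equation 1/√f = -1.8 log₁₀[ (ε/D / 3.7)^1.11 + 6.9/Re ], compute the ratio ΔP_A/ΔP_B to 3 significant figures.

ΔP_A/ΔP_B ≈ 1.09

Pipe A: V = Q/A = 0.0101/0.007636 = 1.323 m/s; Re = 4.614e+04; ε/D = 0.000751; Haaland → f = 0.0233; ΔP_A = f(L/D)(ρV²/2) = 4179 Pa.
Pipe B: V = Q/A = 0.0101/0.01651 = 0.6116 m/s; Re = 3.138e+04; ε/D = 1.03e-05; Haaland → f = 0.02309; ΔP_B = f(L/D)(ρV²/2) = 3840 Pa.
ΔP_A/ΔP_B = 4179/3840 = 1.09.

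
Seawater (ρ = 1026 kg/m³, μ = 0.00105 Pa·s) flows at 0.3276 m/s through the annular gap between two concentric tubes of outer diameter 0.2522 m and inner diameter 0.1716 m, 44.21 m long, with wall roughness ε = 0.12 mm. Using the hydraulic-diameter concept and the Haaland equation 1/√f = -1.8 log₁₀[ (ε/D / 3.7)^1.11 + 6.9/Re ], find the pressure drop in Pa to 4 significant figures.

Hydraulic diameter D_h = 4A/P = D_o - D_i = 0.2522 - 0.1716 = 0.0806 m.
Re = ρVD_h/μ = 1026·0.3276·0.0806/0.00105 = 2.58e+04.
ε/D_h = 0.00012/0.0806 = 0.00149; Haaland gives 1/√f = -1.8 log₁₀[0.00017+0.000267] = 6.046, so f = 0.02736.
ΔP = f(L/D_h)(ρV²/2) = 0.02736·44.21/0.0806·55.06 = 826.2 Pa.

ΔP ≈ 826.2 Pa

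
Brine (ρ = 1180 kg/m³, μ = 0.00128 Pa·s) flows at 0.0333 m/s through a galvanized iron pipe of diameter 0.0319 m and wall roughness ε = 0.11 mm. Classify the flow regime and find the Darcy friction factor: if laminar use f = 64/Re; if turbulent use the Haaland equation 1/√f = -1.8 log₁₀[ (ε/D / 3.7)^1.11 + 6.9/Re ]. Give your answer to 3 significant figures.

Re = ρVD/μ = 1180·0.0333·0.0319/0.00128 = 979.3.
Re < 2300 → laminar, so f = 64/Re = 0.06535 (roughness is irrelevant in laminar flow).

f ≈ 0.0654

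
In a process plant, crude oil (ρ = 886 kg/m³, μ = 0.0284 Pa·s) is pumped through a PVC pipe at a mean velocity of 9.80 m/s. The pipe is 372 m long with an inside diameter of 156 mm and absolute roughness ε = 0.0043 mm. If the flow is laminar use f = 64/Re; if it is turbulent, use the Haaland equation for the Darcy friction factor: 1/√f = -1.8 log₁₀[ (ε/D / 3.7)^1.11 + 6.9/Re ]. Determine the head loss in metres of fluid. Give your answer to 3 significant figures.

Reynolds number Re = ρVD/μ = 886 · 9.8 · 0.156 / 0.0284 = 4.769e+04.
Re > 4000 → turbulent. Relative roughness ε/D = 4.3e-06/0.156 = 2.76e-05. Haaland: 1/√f = -1.8 log₁₀[(2.76e-05/3.7)^1.11 + 6.9/4.769e+04] = -1.8 log₁₀[2.03e-06 + 0.000145] = 6.9, so f = 0.021.
Darcy-Weisbach: ΔP = f(L/D)(ρV²/2) = 0.021·(372/0.156)·(886·9.8²/2) = 0.021·2385·4.255e+04 = 2.131e+06 Pa.
Head loss h_f = ΔP/(ρg) = 2.131e+06/(886·9.81) = 245 m.

h_f ≈ 245 m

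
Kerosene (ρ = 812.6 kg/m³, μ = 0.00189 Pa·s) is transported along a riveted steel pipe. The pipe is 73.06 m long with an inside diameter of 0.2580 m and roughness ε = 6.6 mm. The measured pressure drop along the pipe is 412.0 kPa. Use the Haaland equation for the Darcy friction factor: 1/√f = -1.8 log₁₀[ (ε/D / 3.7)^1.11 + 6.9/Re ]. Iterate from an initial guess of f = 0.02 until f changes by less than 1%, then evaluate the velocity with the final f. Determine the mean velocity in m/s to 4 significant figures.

V ≈ 8.165 m/s

Rearranging Darcy-Weisbach: V = √(2·ΔP·D/(f·L·ρ)). With ε/D = 0.0066/0.258 = 0.0256, iterate starting from f = 0.02:
  f = 0.02 → V = √(2·4.12e+05·0.258/(0.02·73.06·812.6)) = 13.38 m/s; Re = ρVD/μ = 1.484e+06; f → 0.0537
  f = 0.0537 → V = 8.166 m/s; Re = 9.058e+05; f → 0.05371
Converged (Δf/f < 1%). With the final f = 0.05371: V = √(2·4.12e+05·0.258/(0.05371·73.06·812.6)) = 8.165 m/s.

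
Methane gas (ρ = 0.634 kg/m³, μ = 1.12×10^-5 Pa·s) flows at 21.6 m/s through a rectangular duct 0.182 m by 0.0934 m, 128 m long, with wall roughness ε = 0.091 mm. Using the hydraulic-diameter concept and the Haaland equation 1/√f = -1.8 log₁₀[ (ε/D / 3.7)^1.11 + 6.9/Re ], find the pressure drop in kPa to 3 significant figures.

ΔP ≈ 3.10 kPa

Hydraulic diameter D_h = 4A/P = 4·(0.182·0.0934)/(2·(0.182+0.0934)) = 0.068/0.5508 = 0.1234 m.
Re = ρVD_h/μ = 0.634·21.6·0.1234/1.12e-05 = 1.509e+05.
ε/D_h = 9.1e-05/0.1234 = 0.000737; Haaland gives 1/√f = -1.8 log₁₀[7.8e-05+4.57e-05] = 7.033, so f = 0.02021.
ΔP = f(L/D_h)(ρV²/2) = 0.02021·128/0.1234·147.9 = 3100 Pa.
ΔP = 3.10 kPa.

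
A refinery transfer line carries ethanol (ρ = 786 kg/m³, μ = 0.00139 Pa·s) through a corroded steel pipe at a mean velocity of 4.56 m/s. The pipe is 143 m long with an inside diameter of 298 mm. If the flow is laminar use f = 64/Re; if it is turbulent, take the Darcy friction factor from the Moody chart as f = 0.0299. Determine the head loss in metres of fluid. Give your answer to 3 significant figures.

h_f ≈ 15.2 m

Reynolds number Re = ρVD/μ = 786 · 4.56 · 0.298 / 0.00139 = 7.684e+05.
Re > 4000 → turbulent; use the Moody-chart value f = 0.0299.
Darcy-Weisbach: ΔP = f(L/D)(ρV²/2) = 0.0299·(143/0.298)·(786·4.56²/2) = 0.0299·479.9·8172 = 1.173e+05 Pa.
Head loss h_f = ΔP/(ρg) = 1.173e+05/(786·9.81) = 15.2 m.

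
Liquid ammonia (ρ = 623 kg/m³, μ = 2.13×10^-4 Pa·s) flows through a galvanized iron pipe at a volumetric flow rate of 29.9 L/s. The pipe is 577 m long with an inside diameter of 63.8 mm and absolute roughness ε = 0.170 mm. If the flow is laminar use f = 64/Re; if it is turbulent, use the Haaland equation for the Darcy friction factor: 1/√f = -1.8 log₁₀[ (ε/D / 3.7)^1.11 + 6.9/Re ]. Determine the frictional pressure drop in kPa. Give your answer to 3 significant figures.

ΔP ≈ 6270 kPa

Q = 29.9 L/s = 29.9/1000 = 0.0299 m³/s.
Cross-sectional area A = πD²/4 = π(0.0638)²/4 = 0.003197 m²; mean velocity V = Q/A = 0.0299/0.003197 = 9.353 m/s.
Reynolds number Re = ρVD/μ = 623 · 9.353 · 0.0638 / 0.000213 = 1.745e+06.
Re > 4000 → turbulent. Relative roughness ε/D = 0.00017/0.0638 = 0.00266. Haaland: 1/√f = -1.8 log₁₀[(0.00266/3.7)^1.11 + 6.9/1.745e+06] = -1.8 log₁₀[0.000325 + 3.95e-06] = 6.269, so f = 0.02544.
Darcy-Weisbach: ΔP = f(L/D)(ρV²/2) = 0.02544·(577/0.0638)·(623·9.353²/2) = 0.02544·9044·2.725e+04 = 6.27e+06 Pa.
ΔP = 6.27e+06 Pa = 6270 kPa.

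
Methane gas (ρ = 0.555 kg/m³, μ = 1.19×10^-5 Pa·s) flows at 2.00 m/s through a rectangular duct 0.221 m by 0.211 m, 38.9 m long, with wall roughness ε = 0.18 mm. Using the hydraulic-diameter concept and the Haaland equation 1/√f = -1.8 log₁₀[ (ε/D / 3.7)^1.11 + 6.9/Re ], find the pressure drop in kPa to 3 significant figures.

ΔP ≈ 0.00545 kPa

Hydraulic diameter D_h = 4A/P = 4·(0.221·0.211)/(2·(0.221+0.211)) = 0.1865/0.864 = 0.2159 m.
Re = ρVD_h/μ = 0.555·2·0.2159/1.19e-05 = 2.014e+04.
ε/D_h = 0.00018/0.2159 = 0.000834; Haaland gives 1/√f = -1.8 log₁₀[8.95e-05+0.000343] = 6.056, so f = 0.02727.
ΔP = f(L/D_h)(ρV²/2) = 0.02727·38.9/0.2159·1.11 = 5.454 Pa.
ΔP = 0.00545 kPa.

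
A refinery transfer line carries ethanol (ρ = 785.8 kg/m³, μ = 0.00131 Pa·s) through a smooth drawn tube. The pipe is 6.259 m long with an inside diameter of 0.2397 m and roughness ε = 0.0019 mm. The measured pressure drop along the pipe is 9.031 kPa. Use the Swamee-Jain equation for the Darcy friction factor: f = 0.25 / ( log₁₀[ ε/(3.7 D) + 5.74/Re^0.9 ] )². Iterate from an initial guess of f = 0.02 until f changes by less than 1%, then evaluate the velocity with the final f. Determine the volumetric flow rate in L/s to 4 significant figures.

Rearranging Darcy-Weisbach: V = √(2·ΔP·D/(f·L·ρ)). With ε/D = 1.9e-06/0.2397 = 7.93e-06, iterate starting from f = 0.02:
  f = 0.02 → V = √(2·9031·0.2397/(0.02·6.259·785.8)) = 6.634 m/s; Re = ρVD/μ = 9.539e+05; f → 0.01189
  f = 0.01189 → V = 8.604 m/s; Re = 1.237e+06; f → 0.01143
  f = 0.01143 → V = 8.777 m/s; Re = 1.262e+06; f → 0.01139
Converged (Δf/f < 1%). With the final f = 0.01139: V = √(2·9031·0.2397/(0.01139·6.259·785.8)) = 8.79 m/s.
Q = V·A = 8.79·(π/4·0.2397²) = 0.3967 m³/s = 396.7 L/s.

Q ≈ 396.7 L/s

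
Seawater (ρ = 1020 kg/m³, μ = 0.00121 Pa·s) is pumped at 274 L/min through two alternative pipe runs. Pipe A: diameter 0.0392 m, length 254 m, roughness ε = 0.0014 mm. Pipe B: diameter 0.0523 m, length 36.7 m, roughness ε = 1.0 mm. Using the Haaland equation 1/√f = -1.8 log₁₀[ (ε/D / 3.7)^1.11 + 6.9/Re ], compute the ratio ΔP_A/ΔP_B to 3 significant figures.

Pipe A: V = Q/A = 0.004567/0.001207 = 3.784 m/s; Re = 1.25e+05; ε/D = 3.57e-05; Haaland → f = 0.01719; ΔP_A = f(L/D)(ρV²/2) = 8.133e+05 Pa.
Pipe B: V = Q/A = 0.004567/0.002148 = 2.126 m/s; Re = 9.372e+04; ε/D = 0.0191; Haaland → f = 0.04832; ΔP_B = f(L/D)(ρV²/2) = 7.814e+04 Pa.
ΔP_A/ΔP_B = 8.133e+05/7.814e+04 = 10.4.

ΔP_A/ΔP_B ≈ 10.4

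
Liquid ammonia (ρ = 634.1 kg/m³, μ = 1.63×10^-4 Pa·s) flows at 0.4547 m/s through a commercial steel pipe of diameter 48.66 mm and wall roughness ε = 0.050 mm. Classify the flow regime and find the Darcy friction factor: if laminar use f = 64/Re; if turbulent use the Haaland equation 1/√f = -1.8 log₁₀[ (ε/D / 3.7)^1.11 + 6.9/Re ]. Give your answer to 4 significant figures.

Re = ρVD/μ = 634.1·0.4547·0.04866/0.000163 = 8.607e+04.
Re > 4000 → turbulent. ε/D = 5e-05/0.04866 = 0.00103; Haaland: 1/√f = -1.8 log₁₀[0.000113 + 8.02e-05] = 6.686, so f = 0.02237.

f ≈ 0.02237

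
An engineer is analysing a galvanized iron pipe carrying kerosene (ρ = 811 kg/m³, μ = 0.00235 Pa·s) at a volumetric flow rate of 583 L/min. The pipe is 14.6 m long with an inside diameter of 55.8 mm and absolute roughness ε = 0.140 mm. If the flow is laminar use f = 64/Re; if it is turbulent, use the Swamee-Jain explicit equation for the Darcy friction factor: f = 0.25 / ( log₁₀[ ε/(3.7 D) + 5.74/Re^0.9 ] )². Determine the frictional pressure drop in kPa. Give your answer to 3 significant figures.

ΔP ≈ 45.3 kPa

Q = 583 L/min = 583/60000 = 0.009717 m³/s.
Cross-sectional area A = πD²/4 = π(0.0558)²/4 = 0.002445 m²; mean velocity V = Q/A = 0.009717/0.002445 = 3.973 m/s.
Reynolds number Re = ρVD/μ = 811 · 3.973 · 0.0558 / 0.00235 = 7.651e+04.
Re > 4000 → turbulent. Relative roughness ε/D = 0.00014/0.0558 = 0.00251. Swamee-Jain: f = 0.25/(log₁₀[0.00251/3.7 + 5.74/7.651e+04^0.9])² = 0.25/(log₁₀[0.000678 + 0.000231])² = 0.25/(-3.041)² = 0.02703.
Darcy-Weisbach: ΔP = f(L/D)(ρV²/2) = 0.02703·(14.6/0.0558)·(811·3.973²/2) = 0.02703·261.6·6402 = 4.527e+04 Pa.
ΔP = 4.527e+04 Pa = 45.3 kPa.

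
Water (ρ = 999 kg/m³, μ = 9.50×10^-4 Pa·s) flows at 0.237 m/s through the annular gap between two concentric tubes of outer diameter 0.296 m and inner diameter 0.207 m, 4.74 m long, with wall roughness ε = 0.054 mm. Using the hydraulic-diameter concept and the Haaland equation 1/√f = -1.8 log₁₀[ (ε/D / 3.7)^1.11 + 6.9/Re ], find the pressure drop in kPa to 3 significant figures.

ΔP ≈ 0.0393 kPa

Hydraulic diameter D_h = 4A/P = D_o - D_i = 0.296 - 0.207 = 0.089 m.
Re = ρVD_h/μ = 999·0.237·0.089/0.00095 = 2.218e+04.
ε/D_h = 5.4e-05/0.089 = 0.000607; Haaland gives 1/√f = -1.8 log₁₀[6.29e-05+0.000311] = 6.169, so f = 0.02628.
ΔP = f(L/D_h)(ρV²/2) = 0.02628·4.74/0.089·28.06 = 39.26 Pa.
ΔP = 0.0393 kPa.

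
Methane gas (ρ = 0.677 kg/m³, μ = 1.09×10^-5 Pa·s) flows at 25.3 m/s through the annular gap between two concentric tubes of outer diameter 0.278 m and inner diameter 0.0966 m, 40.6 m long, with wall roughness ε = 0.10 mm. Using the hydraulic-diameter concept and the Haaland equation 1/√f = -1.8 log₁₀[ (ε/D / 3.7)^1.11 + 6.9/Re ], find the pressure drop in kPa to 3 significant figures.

Hydraulic diameter D_h = 4A/P = D_o - D_i = 0.278 - 0.0966 = 0.1814 m.
Re = ρVD_h/μ = 0.677·25.3·0.1814/1.09e-05 = 2.85e+05.
ε/D_h = 0.0001/0.1814 = 0.000551; Haaland gives 1/√f = -1.8 log₁₀[5.65e-05+2.42e-05] = 7.367, so f = 0.01842.
ΔP = f(L/D_h)(ρV²/2) = 0.01842·40.6/0.1814·216.7 = 893.4 Pa.
ΔP = 0.893 kPa.

ΔP ≈ 0.893 kPa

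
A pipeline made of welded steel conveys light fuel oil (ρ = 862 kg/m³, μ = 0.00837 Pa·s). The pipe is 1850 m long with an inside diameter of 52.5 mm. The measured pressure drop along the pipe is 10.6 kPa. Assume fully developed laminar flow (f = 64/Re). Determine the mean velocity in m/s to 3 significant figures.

For laminar flow, f = 64/Re with Re = ρVD/μ, so Darcy-Weisbach reduces to ΔP = 32μLV/D². Solving for V: V = ΔP·D²/(32μL) = 1.06e+04·(0.0525)²/(32·0.00837·1850) = 0.05896 m/s.
Check: Re = ρVD/μ = 862·0.05896·0.0525/0.00837 = 318.8 < 2300, so the laminar assumption holds.

V ≈ 0.0590 m/s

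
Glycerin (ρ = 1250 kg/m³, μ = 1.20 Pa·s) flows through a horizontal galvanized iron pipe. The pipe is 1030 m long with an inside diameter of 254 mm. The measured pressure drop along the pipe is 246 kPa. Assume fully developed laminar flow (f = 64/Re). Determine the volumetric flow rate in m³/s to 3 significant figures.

Q ≈ 0.0203 m³/s

For laminar flow, f = 64/Re with Re = ρVD/μ, so Darcy-Weisbach reduces to ΔP = 32μLV/D². Solving for V: V = ΔP·D²/(32μL) = 2.46e+05·(0.254)²/(32·1.2·1030) = 0.4013 m/s.
Check: Re = ρVD/μ = 1250·0.4013·0.254/1.2 = 106.2 < 2300, so the laminar assumption holds.
Q = V·A = 0.4013·(π/4·0.254²) = 0.02033 m³/s = 0.0203 m³/s.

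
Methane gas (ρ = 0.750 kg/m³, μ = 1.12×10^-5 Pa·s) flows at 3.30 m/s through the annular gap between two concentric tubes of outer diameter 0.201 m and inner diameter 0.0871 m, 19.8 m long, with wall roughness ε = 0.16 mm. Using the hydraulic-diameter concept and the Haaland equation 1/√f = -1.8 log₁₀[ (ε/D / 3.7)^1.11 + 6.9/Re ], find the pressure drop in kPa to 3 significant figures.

ΔP ≈ 0.0194 kPa

Hydraulic diameter D_h = 4A/P = D_o - D_i = 0.201 - 0.0871 = 0.1139 m.
Re = ρVD_h/μ = 0.75·3.3·0.1139/1.12e-05 = 2.517e+04.
ε/D_h = 0.00016/0.1139 = 0.0014; Haaland gives 1/√f = -1.8 log₁₀[0.00016+0.000274] = 6.053, so f = 0.02729.
ΔP = f(L/D_h)(ρV²/2) = 0.02729·19.8/0.1139·4.084 = 19.38 Pa.
ΔP = 0.0194 kPa.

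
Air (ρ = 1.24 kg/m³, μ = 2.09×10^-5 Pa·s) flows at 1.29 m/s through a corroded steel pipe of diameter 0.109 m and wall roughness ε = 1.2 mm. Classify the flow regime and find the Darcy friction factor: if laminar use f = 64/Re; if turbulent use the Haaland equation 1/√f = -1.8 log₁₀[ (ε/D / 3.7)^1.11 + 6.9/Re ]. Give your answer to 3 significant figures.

f ≈ 0.0449

Re = ρVD/μ = 1.24·1.29·0.109/2.09e-05 = 8342.
Re > 4000 → turbulent. ε/D = 0.0012/0.109 = 0.011; Haaland: 1/√f = -1.8 log₁₀[0.00157 + 0.000827] = 4.717, so f = 0.04495.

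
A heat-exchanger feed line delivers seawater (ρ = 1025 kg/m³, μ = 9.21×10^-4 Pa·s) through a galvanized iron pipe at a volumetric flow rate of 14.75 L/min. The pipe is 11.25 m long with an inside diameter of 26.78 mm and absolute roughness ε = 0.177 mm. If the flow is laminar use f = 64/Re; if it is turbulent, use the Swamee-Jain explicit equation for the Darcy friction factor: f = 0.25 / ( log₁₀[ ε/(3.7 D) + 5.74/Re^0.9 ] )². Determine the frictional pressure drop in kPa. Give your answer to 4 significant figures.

ΔP ≈ 1.597 kPa

Q = 14.75 L/min = 14.75/60000 = 0.0002458 m³/s.
Cross-sectional area A = πD²/4 = π(0.02678)²/4 = 0.0005633 m²; mean velocity V = Q/A = 0.0002458/0.0005633 = 0.4364 m/s.
Reynolds number Re = ρVD/μ = 1025 · 0.4364 · 0.02678 / 0.000921 = 1.301e+04.
Re > 4000 → turbulent. Relative roughness ε/D = 0.000177/0.02678 = 0.00661. Swamee-Jain: f = 0.25/(log₁₀[0.00661/3.7 + 5.74/1.301e+04^0.9])² = 0.25/(log₁₀[0.00179 + 0.00114])² = 0.25/(-2.534)² = 0.03893.
Darcy-Weisbach: ΔP = f(L/D)(ρV²/2) = 0.03893·(11.25/0.02678)·(1025·0.4364²/2) = 0.03893·420.1·97.62 = 1597 Pa.
ΔP = 1597 Pa = 1.597 kPa.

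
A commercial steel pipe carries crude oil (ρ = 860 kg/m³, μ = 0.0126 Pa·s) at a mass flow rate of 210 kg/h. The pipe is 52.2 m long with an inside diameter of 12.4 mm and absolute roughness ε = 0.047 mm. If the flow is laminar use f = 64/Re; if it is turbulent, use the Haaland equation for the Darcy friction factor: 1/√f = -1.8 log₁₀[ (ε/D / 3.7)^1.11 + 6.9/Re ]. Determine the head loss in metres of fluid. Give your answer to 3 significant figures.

h_f ≈ 9.11 m

ṁ = 210 kg/h = 210/3600 = 0.05833 kg/s.
A = πD²/4 = π(0.0124)²/4 = 0.0001208 m²; mean velocity V = ṁ/(ρA) = 0.05833/(860 · 0.0001208) = 0.5617 m/s.
Reynolds number Re = ρVD/μ = 860 · 0.5617 · 0.0124 / 0.0126 = 475.4.
Re < 2300 → laminar flow, so f = 64/Re = 64/475.4 = 0.1346 (the turbulent correlation is not needed).
Darcy-Weisbach: ΔP = f(L/D)(ρV²/2) = 0.1346·(52.2/0.0124)·(860·0.5617²/2) = 0.1346·4210·135.7 = 7.688e+04 Pa.
Head loss h_f = ΔP/(ρg) = 7.688e+04/(860·9.81) = 9.11 m.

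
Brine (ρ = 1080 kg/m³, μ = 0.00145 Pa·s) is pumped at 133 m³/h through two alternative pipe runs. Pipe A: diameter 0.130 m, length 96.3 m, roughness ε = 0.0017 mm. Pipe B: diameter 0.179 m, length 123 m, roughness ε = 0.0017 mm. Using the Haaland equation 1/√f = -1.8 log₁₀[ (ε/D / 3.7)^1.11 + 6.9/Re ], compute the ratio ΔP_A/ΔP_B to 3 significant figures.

ΔP_A/ΔP_B ≈ 3.66

Pipe A: V = Q/A = 0.03694/0.01327 = 2.783 m/s; Re = 2.695e+05; ε/D = 1.31e-05; Haaland → f = 0.01473; ΔP_A = f(L/D)(ρV²/2) = 4.566e+04 Pa.
Pipe B: V = Q/A = 0.03694/0.02516 = 1.468 m/s; Re = 1.957e+05; ε/D = 9.5e-06; Haaland → f = 0.01562; ΔP_B = f(L/D)(ρV²/2) = 1.249e+04 Pa.
ΔP_A/ΔP_B = 4.566e+04/1.249e+04 = 3.66.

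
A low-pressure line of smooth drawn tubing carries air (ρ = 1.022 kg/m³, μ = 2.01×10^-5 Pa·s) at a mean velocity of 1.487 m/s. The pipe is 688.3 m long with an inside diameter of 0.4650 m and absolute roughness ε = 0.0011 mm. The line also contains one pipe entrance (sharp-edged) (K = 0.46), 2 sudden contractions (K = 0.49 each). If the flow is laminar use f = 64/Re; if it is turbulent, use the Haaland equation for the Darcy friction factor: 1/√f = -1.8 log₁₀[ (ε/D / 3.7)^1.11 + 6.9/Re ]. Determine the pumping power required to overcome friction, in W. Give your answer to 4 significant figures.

P ≈ 9.898 W

Reynolds number Re = ρVD/μ = 1.022 · 1.487 · 0.465 / 2.01e-05 = 3.516e+04.
Re > 4000 → turbulent. Relative roughness ε/D = 1.1e-06/0.465 = 2.37e-06. Haaland: 1/√f = -1.8 log₁₀[(2.37e-06/3.7)^1.11 + 6.9/3.516e+04] = -1.8 log₁₀[1.33e-07 + 0.000196] = 6.672, so f = 0.02246.
Total minor-loss coefficient ΣK = 1·0.46 + 2·0.49 = 1.44.
ΔP = [f·L/D + ΣK]·(ρV²/2) = [0.02246·688.3/0.465 + 1.44]·(1.022·1.487²/2) = [33.25 + 1.44]·1.13 = 39.19 Pa.
Q = V·A = 1.487·0.1698 = 0.2525 m³/s.
Pumping power P = QΔP = 0.2525·39.19 = 9.8975 W = 9.898 W.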